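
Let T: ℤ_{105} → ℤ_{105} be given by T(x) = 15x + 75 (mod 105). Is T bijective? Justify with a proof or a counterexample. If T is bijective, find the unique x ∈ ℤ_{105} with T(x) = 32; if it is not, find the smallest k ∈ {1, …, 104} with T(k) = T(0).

7

We have gcd(15, 105) = 15 > 1. Taking u = 0 and v = 7: T(0) = 75 and T(7) = 15·7 + 75 = 180 ≡ 75 (mod 105).
So T(0) = T(7) while 0 ≠ 7, so T is not injective, hence not bijective.
Since T is not bijective, we find the least positive k with T(k) = T(0): this means 15k ≡ 0 (mod 105), i.e. 105 ∣ 15k. Since gcd(15, 105) = 15, dividing through by 15 this holds exactly when 7 ∣ k.
The smallest positive such k is 7.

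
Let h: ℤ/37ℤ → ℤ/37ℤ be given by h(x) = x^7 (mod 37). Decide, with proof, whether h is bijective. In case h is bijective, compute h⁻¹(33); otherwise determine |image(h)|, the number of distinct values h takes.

34

Since 37 is prime, the nonzero elements of ℤ/37ℤ form a cyclic group of order 36.
As gcd(7, 36) = 1, raising to the 7th power is a bijection on this group: if x_1^7 ≡ x_2^7 then (x_1x_2^{−1})^7 = 1, and the only element of order dividing gcd(7, 36) = 1 is 1, so x_1 = x_2.
With h(0) = 0 this makes h injective on all of ℤ/37ℤ, hence bijective (finite equal-size domain and codomain). In particular h is bijective.
Since h is bijective, we find the preimage of 33. The inverse of x ↦ x^7 on (ℤ/37ℤ)^× is x ↦ x^31, because 7·31 = 217 = 6·36 + 1 ≡ 1 (mod 36) and x^{36} = 1 for x ≠ 0 (Fermat). So h⁻¹(33) = 33^31 mod 37.
Repeated squaring mod 37: 33^1 ≡ 33, 33^2 ≡ 33² = 1089 ≡ 16, 33^4 ≡ 16² = 256 ≡ 34, 33^8 ≡ 34² = 1156 ≡ 9, 33^16 ≡ 9² = 81 ≡ 7. Since 31 = 16 + 8 + 4 + 2 + 1, 33^31 ≡ 7·9·34·16·33: 7·9 = 63 ≡ 26, then 26·34 = 884 ≡ 33, then 33·16 = 528 ≡ 10, then 10·33 = 330 ≡ 34. So 33^31 ≡ 34 (mod 37).
Hence h⁻¹(33) = 34.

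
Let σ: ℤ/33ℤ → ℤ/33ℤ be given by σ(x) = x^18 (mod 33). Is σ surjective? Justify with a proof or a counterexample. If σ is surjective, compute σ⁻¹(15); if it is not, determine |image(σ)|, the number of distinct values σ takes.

12

σ(4): Repeated squaring mod 33: 4^1 ≡ 4, 4^2 ≡ 4² = 16, 4^4 ≡ 16² = 256 ≡ 25, 4^8 ≡ 25² = 625 ≡ 31, 4^16 ≡ 31² = 961 ≡ 4. Since 18 = 16 + 2, 4^18 ≡ 4·16: 4·16 = 64 ≡ 31. So 4^18 ≡ 31 (mod 33).
σ(7): Repeated squaring mod 33: 7^1 ≡ 7, 7^2 ≡ 7² = 49 ≡ 16, 7^4 ≡ 16² = 256 ≡ 25, 7^8 ≡ 25² = 625 ≡ 31, 7^16 ≡ 31² = 961 ≡ 4. Since 18 = 16 + 2, 7^18 ≡ 4·16: 4·16 = 64 ≡ 31. So 7^18 ≡ 31 (mod 33).
So σ(4) = σ(7) = 31 while 4 ≠ 7, therefore σ is not injective.
A non-injective map from the 33-element set ℤ/33ℤ to itself takes at most 32 distinct values, so it cannot be surjective. Hence σ is not surjective.
Since σ is not surjective, we determine |image(σ)|. Computing x^18 mod 33 for each x (by repeated squaring, reducing mod 33 at every step), the values σ(0), σ(1), …, σ(32) are: 0, 1, 25, 27, 31, 4, 15, 31, 16, 3, 1, 22, 12, 25, 16, 9, 4, 4, 9, 16, 25, 12, 22, 1, 3, 16, 31, 15, 4, 31, 27, 25, 1.
The distinct values are {0, 1, 3, 4, 9, 12, 15, 16, 22, 25, 27, 31}; there are 12 of them.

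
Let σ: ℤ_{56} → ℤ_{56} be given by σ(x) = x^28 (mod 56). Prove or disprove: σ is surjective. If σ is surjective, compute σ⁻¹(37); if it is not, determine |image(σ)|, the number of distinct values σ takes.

σ(6): Repeated squaring mod 56: 6^1 ≡ 6, 6^2 ≡ 6² = 36, 6^4 ≡ 36² = 1296 ≡ 8, 6^8 ≡ 8² = 64 ≡ 8, 6^16 ≡ 8² = 64 ≡ 8. Since 28 = 16 + 8 + 4, 6^28 ≡ 8·8·8: 8·8 = 64 ≡ 8, then 8·8 = 64 ≡ 8. So 6^28 ≡ 8 (mod 56).
σ(8): Repeated squaring mod 56: 8^1 ≡ 8, 8^2 ≡ 8² = 64 ≡ 8, 8^4 ≡ 8² = 64 ≡ 8, 8^8 ≡ 8² = 64 ≡ 8, 8^16 ≡ 8² = 64 ≡ 8. Since 28 = 16 + 8 + 4, 8^28 ≡ 8·8·8: 8·8 = 64 ≡ 8, then 8·8 = 64 ≡ 8. So 8^28 ≡ 8 (mod 56).
So σ(6) = σ(8) = 8 while 6 ≠ 8, hence σ is not injective.
A non-injective map from the 56-element set ℤ_{56} to itself takes at most 55 distinct values, so it cannot be surjective. Thus σ is not surjective.
Since σ is not surjective, we determine |image(σ)|. Computing x^28 mod 56 for each x (by repeated squaring, reducing mod 56 at every step), the values σ(0), σ(1), …, σ(55) are: 0, 1, 16, 25, 32, 9, 8, 49, 8, 9, 32, 25, 16, 1, 0, 1, 16, 25, 32, 9, 8, 49, 8, 9, 32, 25, 16, 1, 0, 1, 16, 25, 32, 9, 8, 49, 8, 9, 32, 25, 16, 1, 0, 1, 16, 25, 32, 9, 8, 49, 8, 9, 32, 25, 16, 1.
The distinct values are {0, 1, 8, 9, 16, 25, 32, 49}; there are 8 of them.

8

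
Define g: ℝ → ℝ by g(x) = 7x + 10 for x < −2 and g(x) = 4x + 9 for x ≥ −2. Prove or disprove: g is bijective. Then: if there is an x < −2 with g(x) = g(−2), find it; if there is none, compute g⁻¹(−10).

Both pieces are strictly increasing (slopes 7 and 4), so each is injective on its own interval.
The left piece maps (−∞, −2) onto (−∞, −4); the right piece maps [−2, ∞) onto [1, ∞).
The images leave a gap (−4 has no preimage), so g is not surjective, hence not bijective.
Because the two images are disjoint, no x < −2 has g(x) = g(−2), so we compute g⁻¹(−10): −10 lies in (−∞, −4), so solve 7x + 10 = −10: x = (−10 − 10)/7 = −20/7.

-20/7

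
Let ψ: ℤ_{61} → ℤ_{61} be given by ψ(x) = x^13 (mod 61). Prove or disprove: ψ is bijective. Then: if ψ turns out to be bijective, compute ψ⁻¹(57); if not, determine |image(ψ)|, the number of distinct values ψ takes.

Since 61 is prime, the nonzero elements of ℤ_{61} form a cyclic group of order 60.
As gcd(13, 60) = 1, raising to the 13th power is a bijection on this group: if x_1^13 ≡ x_2^13 then (x_1x_2^{−1})^13 = 1, and the only element of order dividing gcd(13, 60) = 1 is 1, so x_1 = x_2.
With ψ(0) = 0 this makes ψ injective on all of ℤ_{61}, hence bijective (finite equal-size domain and codomain). In particular ψ is bijective.
Since ψ is bijective, we find the preimage of 57. The inverse of x ↦ x^13 on (ℤ_{61})^× is x ↦ x^37, because 13·37 = 481 = 8·60 + 1 ≡ 1 (mod 60) and x^{60} = 1 for x ≠ 0 (Fermat). So ψ⁻¹(57) = 57^37 mod 61.
Repeated squaring mod 61: 57^1 ≡ 57, 57^2 ≡ 57² = 3249 ≡ 16, 57^4 ≡ 16² = 256 ≡ 12, 57^8 ≡ 12² = 144 ≡ 22, 57^16 ≡ 22² = 484 ≡ 57, 57^32 ≡ 57² = 3249 ≡ 16. Since 37 = 32 + 4 + 1, 57^37 ≡ 16·12·57: 16·12 = 192 ≡ 9, then 9·57 = 513 ≡ 25. So 57^37 ≡ 25 (mod 61).
Hence ψ⁻¹(57) = 25.

25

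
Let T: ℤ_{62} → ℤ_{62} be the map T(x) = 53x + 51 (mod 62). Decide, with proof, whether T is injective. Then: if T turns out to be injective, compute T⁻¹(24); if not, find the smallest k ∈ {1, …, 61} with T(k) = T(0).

Suppose T(x_1) = T(x_2) in ℤ_{62}. Then 53x_1 + 51 ≡ 53x_2 + 51 (mod 62), thus 53(x_1 − x_2) ≡ 0 (mod 62).
Since gcd(53, 62) = 1, 53 is invertible modulo 62, therefore x_1 − x_2 ≡ 0 (mod 62), i.e. x_1 = x_2.
Hence T is injective.
We now compute 53⁻¹ mod 62 explicitly. Euclid's algorithm: 62 = 1·53 + 9, 53 = 5·9 + 8, 9 = 1·8 + 1; back-substituting gives 1 = 55·53 − 47·62, so 53⁻¹ ≡ 55 (mod 62).
Since T is injective, we find T⁻¹(24): we need 53x ≡ 24 − 51 ≡ 35 (mod 62). Using 53⁻¹ = 55: x ≡ 55·35 = 1925 = 31·62 + 3, so x = 3.
Check: T(3) = 53·3 + 51 = 210 = 3·62 + 24 ≡ 24 (mod 62).

3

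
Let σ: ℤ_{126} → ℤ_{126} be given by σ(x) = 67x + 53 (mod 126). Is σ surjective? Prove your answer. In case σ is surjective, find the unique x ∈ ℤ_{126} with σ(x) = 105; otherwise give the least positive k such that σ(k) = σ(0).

Since gcd(67, 126) = 1, 67 is invertible modulo 126. Euclid's algorithm: 126 = 1·67 + 59, 67 = 1·59 + 8, 59 = 7·8 + 3, 8 = 2·3 + 2, 3 = 1·2 + 1; back-substituting gives 1 = 79·67 − 42·126, so 67⁻¹ ≡ 79 (mod 126).
Then y ↦ 79(y − 53) is a two-sided inverse to σ, so every y ∈ ℤ_{126} has a preimage.
Hence σ is surjective.
Since σ is surjective, we find σ⁻¹(105): we need 67x ≡ 105 − 53 ≡ 52 (mod 126). Using 67⁻¹ = 79: x ≡ 79·52 = 4108 = 32·126 + 76, so x = 76.
Check: σ(76) = 67·76 + 53 = 5145 = 40·126 + 105 ≡ 105 (mod 126).

76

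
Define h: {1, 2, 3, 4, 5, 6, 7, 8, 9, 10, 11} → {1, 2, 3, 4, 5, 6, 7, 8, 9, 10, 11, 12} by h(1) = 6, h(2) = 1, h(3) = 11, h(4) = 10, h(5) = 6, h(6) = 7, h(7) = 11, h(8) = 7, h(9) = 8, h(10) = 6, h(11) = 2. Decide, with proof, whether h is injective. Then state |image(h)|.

7

h(1) = 6 = h(5) with 1 ≠ 5, so h is not injective.
The image of h is {1, 2, 6, 7, 8, 10, 11}, which has 7 elements.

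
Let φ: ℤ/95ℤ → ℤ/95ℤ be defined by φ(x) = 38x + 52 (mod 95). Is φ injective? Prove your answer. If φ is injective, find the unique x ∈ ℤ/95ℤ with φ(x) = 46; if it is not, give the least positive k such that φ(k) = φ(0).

5

Recall: φ is injective when φ(s) = φ(t) forces s = t.
We have gcd(38, 95) = 19 > 1. Taking s = 0 and t = 5: φ(0) = 52 and φ(5) = 38·5 + 52 = 242 ≡ 52 (mod 95).
So φ(0) = φ(5) while 0 ≠ 5, so φ is not injective.
Since φ is not injective, we find the least positive k with φ(k) = φ(0): this means 38k ≡ 0 (mod 95), i.e. 95 ∣ 38k. Since gcd(38, 95) = 19, dividing through by 19 this holds exactly when 5 ∣ 2k, and as gcd(2, 5) = 1, exactly when 5 ∣ k.
The smallest positive such k is 5.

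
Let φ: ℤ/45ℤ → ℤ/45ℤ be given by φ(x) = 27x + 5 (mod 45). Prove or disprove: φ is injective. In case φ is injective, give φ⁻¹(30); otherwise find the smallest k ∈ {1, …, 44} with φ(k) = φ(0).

We have gcd(27, 45) = 9 > 1. Taking u = 0 and v = 5: φ(0) = 5 and φ(5) = 27·5 + 5 = 140 ≡ 5 (mod 45).
So φ(0) = φ(5) while 0 ≠ 5, thus φ is not injective.
Since φ is not injective, we find the least positive k with φ(k) = φ(0): this means 27k ≡ 0 (mod 45), i.e. 45 ∣ 27k. Since gcd(27, 45) = 9, dividing through by 9 this holds exactly when 5 ∣ 3k, and as gcd(3, 5) = 1, exactly when 5 ∣ k.
The smallest positive such k is 5.

5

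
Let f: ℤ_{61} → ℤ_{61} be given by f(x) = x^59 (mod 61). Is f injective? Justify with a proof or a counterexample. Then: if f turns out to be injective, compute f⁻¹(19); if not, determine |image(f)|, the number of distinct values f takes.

45

Since 61 is prime, the nonzero elements of ℤ_{61} form a cyclic group of order 60.
As gcd(59, 60) = 1, raising to the 59th power is a bijection on this group: if x_1^59 ≡ x_2^59 then (x_1x_2^{−1})^59 = 1, and the only element of order dividing gcd(59, 60) = 1 is 1, so x_1 = x_2.
With f(0) = 0 this makes f injective on all of ℤ_{61}, hence bijective (finite equal-size domain and codomain). In particular f is injective.
Since f is injective, we find the preimage of 19. The inverse of x ↦ x^59 on (ℤ_{61})^× is x ↦ x^59, because 59·59 = 3481 = 58·60 + 1 ≡ 1 (mod 60) and x^{60} = 1 for x ≠ 0 (Fermat). So f⁻¹(19) = 19^59 mod 61.
Repeated squaring mod 61: 19^1 ≡ 19, 19^2 ≡ 19² = 361 ≡ 56, 19^4 ≡ 56² = 3136 ≡ 25, 19^8 ≡ 25² = 625 ≡ 15, 19^16 ≡ 15² = 225 ≡ 42, 19^32 ≡ 42² = 1764 ≡ 56. Since 59 = 32 + 16 + 8 + 2 + 1, 19^59 ≡ 56·42·15·56·19: 56·42 = 2352 ≡ 34, then 34·15 = 510 ≡ 22, then 22·56 = 1232 ≡ 12, then 12·19 = 228 ≡ 45. So 19^59 ≡ 45 (mod 61).
Hence f⁻¹(19) = 45.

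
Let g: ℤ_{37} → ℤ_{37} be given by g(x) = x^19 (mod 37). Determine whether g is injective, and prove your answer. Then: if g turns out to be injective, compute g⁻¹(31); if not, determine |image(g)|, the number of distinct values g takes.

6

Since 37 is prime, the nonzero elements of ℤ_{37} form a cyclic group of order 36.
As gcd(19, 36) = 1, raising to the 19th power is a bijection on this group: if u^19 ≡ v^19 then (uv^{−1})^19 = 1, and the only element of order dividing gcd(19, 36) = 1 is 1, so u = v.
With g(0) = 0 this makes g injective on all of ℤ_{37}, hence bijective (finite equal-size domain and codomain). In particular g is injective.
Since g is injective, we find the preimage of 31. The inverse of x ↦ x^19 on (ℤ_{37})^× is x ↦ x^19, because 19·19 = 361 = 10·36 + 1 ≡ 1 (mod 36) and x^{36} = 1 for x ≠ 0 (Fermat). So g⁻¹(31) = 31^19 mod 37.
Repeated squaring mod 37: 31^1 ≡ 31, 31^2 ≡ 31² = 961 ≡ 36, 31^4 ≡ 36² = 1296 ≡ 1, 31^8 ≡ 1² = 1, 31^16 ≡ 1² = 1. Since 19 = 16 + 2 + 1, 31^19 ≡ 1·36·31: 1·36 = 36, then 36·31 = 1116 ≡ 6. So 31^19 ≡ 6 (mod 37).
Hence g⁻¹(31) = 6.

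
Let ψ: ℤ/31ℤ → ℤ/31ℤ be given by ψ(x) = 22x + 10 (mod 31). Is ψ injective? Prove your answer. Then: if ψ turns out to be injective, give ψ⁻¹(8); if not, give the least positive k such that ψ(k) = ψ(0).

14

Recall that injectivity means: for all x_1, x_2 in the domain, ψ(x_1) = ψ(x_2) implies x_1 = x_2.
If ψ(x_1) = ψ(x_2), then 22x_1 ≡ 22x_2 (mod 31). Because gcd(22, 31) = 1, we may cancel 22 to get x_1 ≡ x_2 (mod 31).
So ψ is injective.
We now compute 22⁻¹ mod 31 explicitly. Euclid's algorithm: 31 = 1·22 + 9, 22 = 2·9 + 4, 9 = 2·4 + 1; back-substituting gives 1 = 24·22 − 17·31, so 22⁻¹ ≡ 24 (mod 31).
Since ψ is injective, we compute ψ⁻¹(8): solve 22x + 10 ≡ 8 (mod 31), i.e. 22x ≡ 29 (mod 31).
Multiplying by 22⁻¹ = 24 gives x ≡ 24·29 = 696 = 22·31 + 14 ≡ 14 (mod 31).
Check: ψ(14) = 22·14 + 10 = 318 = 10·31 + 8 ≡ 8 (mod 31).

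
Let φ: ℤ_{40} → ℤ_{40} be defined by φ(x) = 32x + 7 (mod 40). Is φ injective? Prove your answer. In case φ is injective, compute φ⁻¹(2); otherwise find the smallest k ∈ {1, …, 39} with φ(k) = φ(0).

We have gcd(32, 40) = 8 > 1. Taking x_1 = 0 and x_2 = 5: φ(0) = 7 and φ(5) = 32·5 + 7 = 167 ≡ 7 (mod 40).
So φ(0) = φ(5) while 0 ≠ 5, hence φ is not injective.
Since φ is not injective, we find the least positive k with φ(k) = φ(0): this means 32k ≡ 0 (mod 40), i.e. 40 ∣ 32k. Since gcd(32, 40) = 8, dividing through by 8 this holds exactly when 5 ∣ 4k, and as gcd(4, 5) = 1, exactly when 5 ∣ k.
The smallest positive such k is 5.

5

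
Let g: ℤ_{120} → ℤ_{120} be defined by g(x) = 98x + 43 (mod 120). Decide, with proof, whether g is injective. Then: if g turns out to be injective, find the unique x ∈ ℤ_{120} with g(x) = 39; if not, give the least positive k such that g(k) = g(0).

60

We have gcd(98, 120) = 2 > 1. Taking x_1 = 0 and x_2 = 60: g(0) = 43 and g(60) = 98·60 + 43 = 5923 ≡ 43 (mod 120).
So g(0) = g(60) while 0 ≠ 60, thus g is not injective.
Since g is not injective, we find the least positive k with g(k) = g(0): this means 98k ≡ 0 (mod 120), i.e. 120 ∣ 98k. Since gcd(98, 120) = 2, dividing through by 2 this holds exactly when 60 ∣ 49k, and as gcd(49, 60) = 1, exactly when 60 ∣ k.
The smallest positive such k is 60.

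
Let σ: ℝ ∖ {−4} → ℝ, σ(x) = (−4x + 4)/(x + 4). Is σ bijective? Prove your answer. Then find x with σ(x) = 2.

-2/3

If σ(x) = −4, cross-multiplying gives 1(−4x + 4) = −4(x + 4), which simplifies to 4 = −16 — false.  So −4 has no preimage and σ is not surjective.
Therefore σ is not bijective.
Solving σ(x) = 2: cross-multiplying gives −4x + 4 = 2(x + 4), which rearranges to −6x = 4, so x = −2/3.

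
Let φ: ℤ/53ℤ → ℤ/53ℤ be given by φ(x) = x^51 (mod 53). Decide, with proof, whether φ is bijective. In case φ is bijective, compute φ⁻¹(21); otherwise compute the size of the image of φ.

Since 53 is prime, the nonzero elements of ℤ/53ℤ form a cyclic group of order 52.
As gcd(51, 52) = 1, raising to the 51st power is a bijection on this group: if s^51 ≡ t^51 then (st^{−1})^51 = 1, and the only element of order dividing gcd(51, 52) = 1 is 1, so s = t.
With φ(0) = 0 this makes φ injective on all of ℤ/53ℤ, hence bijective (finite equal-size domain and codomain). In particular φ is bijective.
Since φ is bijective, we find the preimage of 21. The inverse of x ↦ x^51 on (ℤ/53ℤ)^× is x ↦ x^51, because 51·51 = 2601 = 50·52 + 1 ≡ 1 (mod 52) and x^{52} = 1 for x ≠ 0 (Fermat). So φ⁻¹(21) = 21^51 mod 53.
Repeated squaring mod 53: 21^1 ≡ 21, 21^2 ≡ 21² = 441 ≡ 17, 21^4 ≡ 17² = 289 ≡ 24, 21^8 ≡ 24² = 576 ≡ 46, 21^16 ≡ 46² = 2116 ≡ 49, 21^32 ≡ 49² = 2401 ≡ 16. Since 51 = 32 + 16 + 2 + 1, 21^51 ≡ 16·49·17·21: 16·49 = 784 ≡ 42, then 42·17 = 714 ≡ 25, then 25·21 = 525 ≡ 48. So 21^51 ≡ 48 (mod 53).
Hence φ⁻¹(21) = 48.

48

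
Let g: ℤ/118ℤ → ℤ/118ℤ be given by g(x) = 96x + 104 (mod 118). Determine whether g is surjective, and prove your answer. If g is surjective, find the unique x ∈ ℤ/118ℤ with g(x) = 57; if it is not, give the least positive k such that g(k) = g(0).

Since gcd(96, 118) = 2, we have 96x ≡ 0 (mod 2) for all x, so g(x) ≡ 0 (mod 2).
But 1 ≢ 0 (mod 2), so 1 ∈ ℤ/118ℤ has no preimage. Hence g is not surjective.
Since g is not surjective, we find the least positive k with g(k) = g(0): this means 96k ≡ 0 (mod 118), i.e. 118 ∣ 96k. Since gcd(96, 118) = 2, dividing through by 2 this holds exactly when 59 ∣ 48k, and as gcd(48, 59) = 1, exactly when 59 ∣ k.
The smallest positive such k is 59.

59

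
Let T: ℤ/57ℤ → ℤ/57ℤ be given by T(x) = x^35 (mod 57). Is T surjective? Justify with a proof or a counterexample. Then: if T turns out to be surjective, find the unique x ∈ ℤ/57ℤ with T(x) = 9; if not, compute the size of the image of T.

36

Computing x^35 mod 57 for each x (by repeated squaring, reducing mod 57 at every step), the values T(0), T(1), …, T(56) are: 0, 1, 29, 51, 43, 23, 54, 49, 50, 36, 40, 26, 27, 22, 53, 33, 25, 47, 18, 19, 20, 48, 13, 5, 42, 16, 11, 12, 55, 2, 45, 46, 41, 15, 52, 44, 9, 37, 38, 39, 10, 32, 24, 4, 35, 30, 31, 17, 21, 7, 8, 3, 34, 14, 6, 28, 56.
Every element of ℤ/57ℤ appears exactly once in this list, so T is a bijection, and in particular surjective.
Since T is surjective, we read off the preimage of 9 from the same table: T(36) = 9, so T⁻¹(9) = 36.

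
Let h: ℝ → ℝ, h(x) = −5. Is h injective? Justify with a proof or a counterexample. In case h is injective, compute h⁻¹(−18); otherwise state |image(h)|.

1

By definition, injectivity means: for all u, v in the domain, h(u) = h(v) implies u = v.
h(0) = −5 = h(1) with 0 ≠ 1, so h is not injective.
Since h is not injective, we state |image(h)|: the image of h is {−5}, which has 1 element.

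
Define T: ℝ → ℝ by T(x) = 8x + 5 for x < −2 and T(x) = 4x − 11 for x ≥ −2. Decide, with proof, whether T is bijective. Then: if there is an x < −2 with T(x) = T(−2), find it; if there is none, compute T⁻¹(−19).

-3

Both pieces are strictly increasing (slopes 8 and 4), so each is injective on its own interval.
The left piece maps (−∞, −2) onto (−∞, −11); the right piece maps [−2, ∞) onto [−19, ∞).
These images overlap. In particular T(−2) = −19 (right piece), and solving 8x + 5 = −19 on the left piece gives x = −3 < −2.
So T(−3) = T(−2) with −3 ≠ −2, and T is not injective, hence not bijective. This x = −3 is the requested value below −2.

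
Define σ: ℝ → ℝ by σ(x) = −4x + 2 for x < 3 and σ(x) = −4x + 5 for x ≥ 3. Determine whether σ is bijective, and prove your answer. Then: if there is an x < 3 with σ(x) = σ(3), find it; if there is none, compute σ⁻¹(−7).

9/4

Both pieces are strictly decreasing (slopes −4 and −4), so each is injective on its own interval.
The left piece maps (−∞, 3) onto (−10, ∞); the right piece maps [3, ∞) onto (−∞, −7].
These images overlap. In particular σ(3) = −7 (right piece), and solving −4x + 2 = −7 on the left piece gives x = 9/4 < 3.
So σ(9/4) = σ(3) with 9/4 ≠ 3, and σ is not injective, hence not bijective. This x = 9/4 is the requested value below 3.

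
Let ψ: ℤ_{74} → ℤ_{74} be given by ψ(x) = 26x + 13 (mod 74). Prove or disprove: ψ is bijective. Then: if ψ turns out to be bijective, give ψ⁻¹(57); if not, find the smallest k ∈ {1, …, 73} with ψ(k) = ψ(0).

37

We have gcd(26, 74) = 2 > 1. Taking x_1 = 0 and x_2 = 37: ψ(0) = 13 and ψ(37) = 26·37 + 13 = 975 ≡ 13 (mod 74).
So ψ(0) = ψ(37) while 0 ≠ 37, thus ψ is not injective, hence not bijective.
Since ψ is not bijective, we find the least positive k with ψ(k) = ψ(0): this means 26k ≡ 0 (mod 74), i.e. 74 ∣ 26k. Since gcd(26, 74) = 2, dividing through by 2 this holds exactly when 37 ∣ 13k, and as gcd(13, 37) = 1, exactly when 37 ∣ k.
The smallest positive such k is 37.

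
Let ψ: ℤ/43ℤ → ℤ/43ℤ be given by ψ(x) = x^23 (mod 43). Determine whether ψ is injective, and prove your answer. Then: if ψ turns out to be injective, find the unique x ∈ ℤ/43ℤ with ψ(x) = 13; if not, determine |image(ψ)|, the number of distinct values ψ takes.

23

Since 43 is prime, the nonzero elements of ℤ/43ℤ form a cyclic group of order 42.
As gcd(23, 42) = 1, raising to the 23rd power is a bijection on this group: if x_1^23 ≡ x_2^23 then (x_1x_2^{−1})^23 = 1, and the only element of order dividing gcd(23, 42) = 1 is 1, so x_1 = x_2.
With ψ(0) = 0 this makes ψ injective on all of ℤ/43ℤ, hence bijective (finite equal-size domain and codomain). In particular ψ is injective.
Since ψ is injective, we find the preimage of 13. The inverse of x ↦ x^23 on (ℤ/43ℤ)^× is x ↦ x^11, because 23·11 = 253 = 6·42 + 1 ≡ 1 (mod 42) and x^{42} = 1 for x ≠ 0 (Fermat). So ψ⁻¹(13) = 13^11 mod 43.
Repeated squaring mod 43: 13^1 ≡ 13, 13^2 ≡ 13² = 169 ≡ 40, 13^4 ≡ 40² = 1600 ≡ 9, 13^8 ≡ 9² = 81 ≡ 38. Since 11 = 8 + 2 + 1, 13^11 ≡ 38·40·13: 38·40 = 1520 ≡ 15, then 15·13 = 195 ≡ 23. So 13^11 ≡ 23 (mod 43).
Hence ψ⁻¹(13) = 23.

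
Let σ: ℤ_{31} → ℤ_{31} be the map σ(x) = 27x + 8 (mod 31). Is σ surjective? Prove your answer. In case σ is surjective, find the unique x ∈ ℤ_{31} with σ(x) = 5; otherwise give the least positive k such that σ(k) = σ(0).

By definition, σ is surjective if every y in the codomain equals σ(x) for some x in the domain.
Since gcd(27, 31) = 1, 27 is invertible modulo 31. Euclid's algorithm: 31 = 1·27 + 4, 27 = 6·4 + 3, 4 = 1·3 + 1; back-substituting gives 1 = 23·27 − 20·31, so 27⁻¹ ≡ 23 (mod 31).
For any y ∈ ℤ_{31}, x = 23(y − 8) mod 31 satisfies σ(x) = 27·23(y − 8) + 8 ≡ y (since 27·23 ≡ 1 mod 31). So every y has a preimage.
Hence σ is surjective.
Since σ is surjective, we find σ⁻¹(5): we need 27x ≡ 5 − 8 ≡ 28 (mod 31). Using 27⁻¹ = 23: x ≡ 23·28 = 644 = 20·31 + 24, so x = 24.
Check: σ(24) = 27·24 + 8 = 656 = 21·31 + 5 ≡ 5 (mod 31).

24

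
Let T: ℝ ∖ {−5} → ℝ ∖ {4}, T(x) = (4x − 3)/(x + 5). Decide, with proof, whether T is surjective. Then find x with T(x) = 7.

-38/3

For any y ≠ 4, solving y(x + 5) = 4x − 3 for x gives a well-defined x ≠ −5. So T is surjective.
Solving T(x) = 7: cross-multiplying gives 4x − 3 = 7(x + 5), which rearranges to −3x = 38, so x = −38/3.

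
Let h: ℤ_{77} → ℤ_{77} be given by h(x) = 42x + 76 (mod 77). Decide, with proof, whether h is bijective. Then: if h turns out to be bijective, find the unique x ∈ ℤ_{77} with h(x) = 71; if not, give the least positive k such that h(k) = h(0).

By definition, h is injective when h(x_1) = h(x_2) forces x_1 = x_2.
We have gcd(42, 77) = 7 > 1. Taking x_1 = 0 and x_2 = 11: h(0) = 76 and h(11) = 42·11 + 76 = 538 ≡ 76 (mod 77).
So h(0) = h(11) while 0 ≠ 11, thus h is not injective, hence not bijective.
Since h is not bijective, we find the least positive k with h(k) = h(0): this means 42k ≡ 0 (mod 77), i.e. 77 ∣ 42k. Since gcd(42, 77) = 7, dividing through by 7 this holds exactly when 11 ∣ 6k, and as gcd(6, 11) = 1, exactly when 11 ∣ k.
The smallest positive such k is 11.

11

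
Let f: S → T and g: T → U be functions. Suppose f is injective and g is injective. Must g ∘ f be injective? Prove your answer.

Suppose (g ∘ f)(a) = (g ∘ f)(b), i.e. g(f(a)) = g(f(b)).
Since g is injective, f(a) = f(b). Since f is injective, a = b. Hence g ∘ f is injective.

injective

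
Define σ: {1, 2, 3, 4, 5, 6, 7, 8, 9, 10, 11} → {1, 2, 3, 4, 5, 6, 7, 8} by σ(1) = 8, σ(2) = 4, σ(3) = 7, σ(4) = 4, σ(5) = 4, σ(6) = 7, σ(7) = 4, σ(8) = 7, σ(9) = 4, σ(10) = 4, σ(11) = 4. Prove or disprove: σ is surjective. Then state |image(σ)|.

3

No element maps to 1, so σ is not surjective.
The image of σ is {4, 7, 8}, which has 3 elements.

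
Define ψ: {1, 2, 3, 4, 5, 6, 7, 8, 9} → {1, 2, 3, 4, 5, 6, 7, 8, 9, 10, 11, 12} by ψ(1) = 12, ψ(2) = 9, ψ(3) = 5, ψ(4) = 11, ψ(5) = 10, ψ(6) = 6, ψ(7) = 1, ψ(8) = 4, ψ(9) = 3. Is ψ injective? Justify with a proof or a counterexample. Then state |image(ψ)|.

9

The values ψ(1), …, ψ(9) are 12, 9, 5, 11, 10, 6, 1, 4, 3 — all distinct.
So ψ(a) = ψ(b) only when a = b, and ψ is injective.
The image of ψ is {1, 3, 4, 5, 6, 9, 10, 11, 12}, which has 9 elements.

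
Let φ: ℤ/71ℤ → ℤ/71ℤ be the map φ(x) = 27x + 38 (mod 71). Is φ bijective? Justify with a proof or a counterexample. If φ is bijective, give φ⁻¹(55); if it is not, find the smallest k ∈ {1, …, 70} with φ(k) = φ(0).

69

Suppose φ(x_1) = φ(x_2) in ℤ/71ℤ. Then 27x_1 + 38 ≡ 27x_2 + 38 (mod 71), so 27(x_1 − x_2) ≡ 0 (mod 71).
Since gcd(27, 71) = 1, 27 is invertible modulo 71, therefore x_1 − x_2 ≡ 0 (mod 71), i.e. x_1 = x_2.
We now compute 27⁻¹ mod 71 explicitly. Euclid's algorithm: 71 = 2·27 + 17, 27 = 1·17 + 10, 17 = 1·10 + 7, 10 = 1·7 + 3, 7 = 2·3 + 1; back-substituting gives 1 = 50·27 − 19·71, so 27⁻¹ ≡ 50 (mod 71).
Then y ↦ 50(y − 38) is a two-sided inverse to φ, so every y ∈ ℤ/71ℤ has a preimage.
Thus φ is bijective.
Since φ is bijective, we compute φ⁻¹(55): solve 27x + 38 ≡ 55 (mod 71), i.e. 27x ≡ 17 (mod 71).
Multiplying by 27⁻¹ = 50 gives x ≡ 50·17 = 850 = 11·71 + 69 ≡ 69 (mod 71).
Check: φ(69) = 27·69 + 38 = 1901 = 26·71 + 55 ≡ 55 (mod 71).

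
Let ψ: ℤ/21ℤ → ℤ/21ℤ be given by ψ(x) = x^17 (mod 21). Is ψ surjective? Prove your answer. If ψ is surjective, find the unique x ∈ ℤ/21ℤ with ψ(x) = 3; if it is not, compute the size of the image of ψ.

12

Computing x^17 mod 21 for each x (by repeated squaring, reducing mod 21 at every step), the values ψ(0), ψ(1), …, ψ(20) are: 0, 1, 11, 12, 16, 17, 6, 7, 8, 18, 19, 2, 3, 13, 14, 15, 4, 5, 9, 10, 20.
Every element of ℤ/21ℤ appears exactly once in this list, so ψ is a bijection, and in particular surjective.
Since ψ is surjective, we read off the preimage of 3 from the same table: ψ(12) = 3, so ψ⁻¹(3) = 12.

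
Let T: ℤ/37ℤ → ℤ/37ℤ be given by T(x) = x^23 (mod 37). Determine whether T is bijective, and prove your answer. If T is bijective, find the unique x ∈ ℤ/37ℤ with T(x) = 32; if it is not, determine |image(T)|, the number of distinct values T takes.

Since 37 is prime, the nonzero elements of ℤ/37ℤ form a cyclic group of order 36.
As gcd(23, 36) = 1, raising to the 23rd power is a bijection on this group: if s^23 ≡ t^23 then (st^{−1})^23 = 1, and the only element of order dividing gcd(23, 36) = 1 is 1, so s = t.
With T(0) = 0 this makes T injective on all of ℤ/37ℤ, hence bijective (finite equal-size domain and codomain). In particular T is bijective.
Since T is bijective, we find the preimage of 32. The inverse of x ↦ x^23 on (ℤ/37ℤ)^× is x ↦ x^11, because 23·11 = 253 = 7·36 + 1 ≡ 1 (mod 36) and x^{36} = 1 for x ≠ 0 (Fermat). So T⁻¹(32) = 32^11 mod 37.
Repeated squaring mod 37: 32^1 ≡ 32, 32^2 ≡ 32² = 1024 ≡ 25, 32^4 ≡ 25² = 625 ≡ 33, 32^8 ≡ 33² = 1089 ≡ 16. Since 11 = 8 + 2 + 1, 32^11 ≡ 16·25·32: 16·25 = 400 ≡ 30, then 30·32 = 960 ≡ 35. So 32^11 ≡ 35 (mod 37).
Hence T⁻¹(32) = 35.

35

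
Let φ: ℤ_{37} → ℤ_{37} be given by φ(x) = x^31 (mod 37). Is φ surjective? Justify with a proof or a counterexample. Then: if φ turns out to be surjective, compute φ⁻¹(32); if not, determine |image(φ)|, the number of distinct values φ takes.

19

Since 37 is prime, the nonzero elements of ℤ_{37} form a cyclic group of order 36.
As gcd(31, 36) = 1, raising to the 31st power is a bijection on this group: if a^31 ≡ b^31 then (ab^{−1})^31 = 1, and the only element of order dividing gcd(31, 36) = 1 is 1, so a = b.
With φ(0) = 0 this makes φ injective on all of ℤ_{37}, hence bijective (finite equal-size domain and codomain). In particular φ is surjective.
Since φ is surjective, we find the preimage of 32. The inverse of x ↦ x^31 on (ℤ_{37})^× is x ↦ x^7, because 31·7 = 217 = 6·36 + 1 ≡ 1 (mod 36) and x^{36} = 1 for x ≠ 0 (Fermat). So φ⁻¹(32) = 32^7 mod 37.
Repeated squaring mod 37: 32^1 ≡ 32, 32^2 ≡ 32² = 1024 ≡ 25, 32^4 ≡ 25² = 625 ≡ 33. Since 7 = 4 + 2 + 1, 32^7 ≡ 33·25·32: 33·25 = 825 ≡ 11, then 11·32 = 352 ≡ 19. So 32^7 ≡ 19 (mod 37).
Hence φ⁻¹(32) = 19.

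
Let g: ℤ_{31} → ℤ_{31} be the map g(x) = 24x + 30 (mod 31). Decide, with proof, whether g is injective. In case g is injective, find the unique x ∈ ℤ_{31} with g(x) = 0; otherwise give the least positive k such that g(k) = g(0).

If g(s) = g(t), then 24s ≡ 24t (mod 31). Because gcd(24, 31) = 1, we may cancel 24 to get s ≡ t (mod 31).
So g is injective.
We now compute 24⁻¹ mod 31 explicitly. Euclid's algorithm: 31 = 1·24 + 7, 24 = 3·7 + 3, 7 = 2·3 + 1; back-substituting gives 1 = 22·24 − 17·31, so 24⁻¹ ≡ 22 (mod 31).
Since g is injective, we compute g⁻¹(0): solve 24x + 30 ≡ 0 (mod 31), i.e. 24x ≡ 1 (mod 31).
Multiplying by 24⁻¹ = 22 gives x ≡ 22·1 = 22 ≡ 22 (mod 31).
Check: g(22) = 24·22 + 30 = 558 = 18·31 + 0 ≡ 0 (mod 31).

22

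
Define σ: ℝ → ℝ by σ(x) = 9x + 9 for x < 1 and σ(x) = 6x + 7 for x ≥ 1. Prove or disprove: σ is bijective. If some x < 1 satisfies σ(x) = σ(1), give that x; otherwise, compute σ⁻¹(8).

Both pieces are strictly increasing (slopes 9 and 6), so each is injective on its own interval.
The left piece maps (−∞, 1) onto (−∞, 18); the right piece maps [1, ∞) onto [13, ∞).
These images overlap. In particular σ(1) = 13 (right piece), and solving 9x + 9 = 13 on the left piece gives x = 4/9 < 1.
So σ(4/9) = σ(1) with 4/9 ≠ 1, and σ is not injective, hence not bijective. This x = 4/9 is the requested value below 1.

4/9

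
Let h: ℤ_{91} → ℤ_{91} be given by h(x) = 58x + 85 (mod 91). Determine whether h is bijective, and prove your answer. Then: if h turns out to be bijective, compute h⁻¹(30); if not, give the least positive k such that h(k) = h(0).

If h(u) = h(v), then 58u ≡ 58v (mod 91). Because gcd(58, 91) = 1, we may cancel 58 to get u ≡ v (mod 91).
We now compute 58⁻¹ mod 91 explicitly. Euclid's algorithm: 91 = 1·58 + 33, 58 = 1·33 + 25, 33 = 1·25 + 8, 25 = 3·8 + 1; back-substituting gives 1 = 11·58 − 7·91, so 58⁻¹ ≡ 11 (mod 91).
Then y ↦ 11(y − 85) is a two-sided inverse to h, so every y ∈ ℤ_{91} has a preimage.
Thus h is bijective.
Since h is bijective, we compute h⁻¹(30): solve 58x + 85 ≡ 30 (mod 91), i.e. 58x ≡ 36 (mod 91).
Multiplying by 58⁻¹ = 11 gives x ≡ 11·36 = 396 = 4·91 + 32 ≡ 32 (mod 91).
Check: h(32) = 58·32 + 85 = 1941 = 21·91 + 30 ≡ 30 (mod 91).

32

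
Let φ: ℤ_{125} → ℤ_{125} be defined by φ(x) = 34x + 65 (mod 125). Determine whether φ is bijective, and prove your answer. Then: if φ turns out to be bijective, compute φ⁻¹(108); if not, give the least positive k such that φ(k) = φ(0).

If φ(a) = φ(b), then 34a ≡ 34b (mod 125). Because gcd(34, 125) = 1, we may cancel 34 to get a ≡ b (mod 125).
We now compute 34⁻¹ mod 125 explicitly. Euclid's algorithm: 125 = 3·34 + 23, 34 = 1·23 + 11, 23 = 2·11 + 1; back-substituting gives 1 = 114·34 − 31·125, so 34⁻¹ ≡ 114 (mod 125).
For any y ∈ ℤ_{125}, x = 114(y − 65) mod 125 satisfies φ(x) = 34·114(y − 65) + 65 ≡ y (since 34·114 ≡ 1 mod 125). So every y has a preimage.
Thus φ is bijective.
Since φ is bijective, we compute φ⁻¹(108): solve 34x + 65 ≡ 108 (mod 125), i.e. 34x ≡ 43 (mod 125).
Multiplying by 34⁻¹ = 114 gives x ≡ 114·43 = 4902 = 39·125 + 27 ≡ 27 (mod 125).
Check: φ(27) = 34·27 + 65 = 983 = 7·125 + 108 ≡ 108 (mod 125).

27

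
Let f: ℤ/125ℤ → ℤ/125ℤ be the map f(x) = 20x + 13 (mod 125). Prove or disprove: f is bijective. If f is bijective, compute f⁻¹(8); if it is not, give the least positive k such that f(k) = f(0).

We have gcd(20, 125) = 5 > 1. Taking a = 0 and b = 25: f(0) = 13 and f(25) = 20·25 + 13 = 513 ≡ 13 (mod 125).
So f(0) = f(25) while 0 ≠ 25, thus f is not injective, hence not bijective.
Since f is not bijective, we find the least positive k with f(k) = f(0): this means 20k ≡ 0 (mod 125), i.e. 125 ∣ 20k. Since gcd(20, 125) = 5, dividing through by 5 this holds exactly when 25 ∣ 4k, and as gcd(4, 25) = 1, exactly when 25 ∣ k.
The smallest positive such k is 25.

25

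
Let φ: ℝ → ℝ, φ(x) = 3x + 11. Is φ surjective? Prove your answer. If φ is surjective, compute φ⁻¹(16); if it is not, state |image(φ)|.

5/3

For any y ∈ ℝ, x = (y − 11)/3 satisfies φ(x) = y.
Thus φ is surjective.
Since φ is surjective, we compute φ⁻¹(16) = (16 − 11)/3 = 5/3.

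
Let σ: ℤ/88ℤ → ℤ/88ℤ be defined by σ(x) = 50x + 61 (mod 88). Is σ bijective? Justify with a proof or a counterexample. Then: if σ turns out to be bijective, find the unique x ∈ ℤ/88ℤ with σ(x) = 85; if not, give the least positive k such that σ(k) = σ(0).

44

We have gcd(50, 88) = 2 > 1. Taking s = 0 and t = 44: σ(0) = 61 and σ(44) = 50·44 + 61 = 2261 ≡ 61 (mod 88).
So σ(0) = σ(44) while 0 ≠ 44, therefore σ is not injective, hence not bijective.
Since σ is not bijective, we find the least positive k with σ(k) = σ(0): this means 50k ≡ 0 (mod 88), i.e. 88 ∣ 50k. Since gcd(50, 88) = 2, dividing through by 2 this holds exactly when 44 ∣ 25k, and as gcd(25, 44) = 1, exactly when 44 ∣ k.
The smallest positive such k is 44.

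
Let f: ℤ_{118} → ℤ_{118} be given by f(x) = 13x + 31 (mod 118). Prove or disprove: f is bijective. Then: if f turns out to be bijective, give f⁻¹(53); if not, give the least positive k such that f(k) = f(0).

38

Suppose f(a) = f(b) in ℤ_{118}. Then 13a + 31 ≡ 13b + 31 (mod 118), therefore 13(a − b) ≡ 0 (mod 118).
Since gcd(13, 118) = 1, 13 is invertible modulo 118, thus a − b ≡ 0 (mod 118), i.e. a = b.
We now compute 13⁻¹ mod 118 explicitly. Euclid's algorithm: 118 = 9·13 + 1; back-substituting gives 1 = 109·13 − 12·118, so 13⁻¹ ≡ 109 (mod 118).
For any y ∈ ℤ_{118}, x = 109(y − 31) mod 118 satisfies f(x) = 13·109(y − 31) + 31 ≡ y (since 13·109 ≡ 1 mod 118). So every y has a preimage.
So f is bijective.
Since f is bijective, we compute f⁻¹(53): solve 13x + 31 ≡ 53 (mod 118), i.e. 13x ≡ 22 (mod 118).
Multiplying by 13⁻¹ = 109 gives x ≡ 109·22 = 2398 = 20·118 + 38 ≡ 38 (mod 118).
Check: f(38) = 13·38 + 31 = 525 = 4·118 + 53 ≡ 53 (mod 118).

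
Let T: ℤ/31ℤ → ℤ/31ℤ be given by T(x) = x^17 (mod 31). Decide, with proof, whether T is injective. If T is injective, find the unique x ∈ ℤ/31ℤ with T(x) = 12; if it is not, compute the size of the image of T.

22

Since 31 is prime, the nonzero elements of ℤ/31ℤ form a cyclic group of order 30.
As gcd(17, 30) = 1, raising to the 17th power is a bijection on this group: if s^17 ≡ t^17 then (st^{−1})^17 = 1, and the only element of order dividing gcd(17, 30) = 1 is 1, so s = t.
With T(0) = 0 this makes T injective on all of ℤ/31ℤ, hence bijective (finite equal-size domain and codomain). In particular T is injective.
Since T is injective, we find the preimage of 12. The inverse of x ↦ x^17 on (ℤ/31ℤ)^× is x ↦ x^23, because 17·23 = 391 = 13·30 + 1 ≡ 1 (mod 30) and x^{30} = 1 for x ≠ 0 (Fermat). So T⁻¹(12) = 12^23 mod 31.
Repeated squaring mod 31: 12^1 ≡ 12, 12^2 ≡ 12² = 144 ≡ 20, 12^4 ≡ 20² = 400 ≡ 28, 12^8 ≡ 28² = 784 ≡ 9, 12^16 ≡ 9² = 81 ≡ 19. Since 23 = 16 + 4 + 2 + 1, 12^23 ≡ 19·28·20·12: 19·28 = 532 ≡ 5, then 5·20 = 100 ≡ 7, then 7·12 = 84 ≡ 22. So 12^23 ≡ 22 (mod 31).
Hence T⁻¹(12) = 22.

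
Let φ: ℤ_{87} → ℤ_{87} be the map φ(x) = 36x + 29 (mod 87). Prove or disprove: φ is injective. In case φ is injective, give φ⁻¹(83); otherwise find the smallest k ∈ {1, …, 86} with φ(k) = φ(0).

We have gcd(36, 87) = 3 > 1. Taking s = 0 and t = 29: φ(0) = 29 and φ(29) = 36·29 + 29 = 1073 ≡ 29 (mod 87).
So φ(0) = φ(29) while 0 ≠ 29, therefore φ is not injective.
Since φ is not injective, we find the least positive k with φ(k) = φ(0): this means 36k ≡ 0 (mod 87), i.e. 87 ∣ 36k. Since gcd(36, 87) = 3, dividing through by 3 this holds exactly when 29 ∣ 12k, and as gcd(12, 29) = 1, exactly when 29 ∣ k.
The smallest positive such k is 29.

29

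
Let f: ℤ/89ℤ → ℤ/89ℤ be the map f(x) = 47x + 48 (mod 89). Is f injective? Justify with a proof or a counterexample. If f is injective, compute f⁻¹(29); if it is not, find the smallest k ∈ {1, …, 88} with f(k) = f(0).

28

Suppose f(u) = f(v) in ℤ/89ℤ. Then 47u + 48 ≡ 47v + 48 (mod 89), hence 47(u − v) ≡ 0 (mod 89).
Since gcd(47, 89) = 1, 47 is invertible modulo 89, hence u − v ≡ 0 (mod 89), i.e. u = v.
Therefore f is injective.
We now compute 47⁻¹ mod 89 explicitly. Euclid's algorithm: 89 = 1·47 + 42, 47 = 1·42 + 5, 42 = 8·5 + 2, 5 = 2·2 + 1; back-substituting gives 1 = 36·47 − 19·89, so 47⁻¹ ≡ 36 (mod 89).
Since f is injective, we find f⁻¹(29): we need 47x ≡ 29 − 48 ≡ 70 (mod 89). Using 47⁻¹ = 36: x ≡ 36·70 = 2520 = 28·89 + 28, so x = 28.
Check: f(28) = 47·28 + 48 = 1364 = 15·89 + 29 ≡ 29 (mod 89).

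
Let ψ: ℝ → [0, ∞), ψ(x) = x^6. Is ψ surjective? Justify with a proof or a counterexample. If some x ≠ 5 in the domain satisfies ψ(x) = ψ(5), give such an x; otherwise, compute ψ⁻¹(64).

For any y ∈ [0, ∞), x = y^{1/6} ∈ ℝ satisfies x^6 = y, so ψ is surjective.
For the follow-up, such an x exists: taking x = −5 ∈ ℝ gives ψ(−5) = 15625 = ψ(5) with −5 ≠ 5.

-5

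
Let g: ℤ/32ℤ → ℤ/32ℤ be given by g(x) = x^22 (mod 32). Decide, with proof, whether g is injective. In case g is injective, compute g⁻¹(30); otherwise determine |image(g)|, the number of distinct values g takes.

5

g(0) = 0^22 = 0.
g(2): Repeated squaring mod 32: 2^1 ≡ 2, 2^2 ≡ 2² = 4, 2^4 ≡ 4² = 16, 2^8 ≡ 16² = 256 ≡ 0, 2^16 ≡ 0² = 0. Since 22 = 16 + 4 + 2, 2^22 ≡ 0·16·4: 0·16 = 0, then 0·4 = 0. So 2^22 ≡ 0 (mod 32).
So g(0) = g(2) = 0 while 0 ≠ 2, thus g is not injective.
Since g is not injective, we determine |image(g)|. Computing x^22 mod 32 for each x (by repeated squaring, reducing mod 32 at every step), the values g(0), g(1), …, g(31) are: 0, 1, 0, 25, 0, 9, 0, 17, 0, 17, 0, 9, 0, 25, 0, 1, 0, 1, 0, 25, 0, 9, 0, 17, 0, 17, 0, 9, 0, 25, 0, 1.
The distinct values are {0, 1, 9, 17, 25}; there are 5 of them.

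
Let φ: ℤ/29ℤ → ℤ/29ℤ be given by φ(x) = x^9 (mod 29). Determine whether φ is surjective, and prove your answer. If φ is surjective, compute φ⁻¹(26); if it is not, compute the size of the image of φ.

15

Since 29 is prime, the nonzero elements of ℤ/29ℤ form a cyclic group of order 28.
As gcd(9, 28) = 1, raising to the 9th power is a bijection on this group: if u^9 ≡ v^9 then (uv^{−1})^9 = 1, and the only element of order dividing gcd(9, 28) = 1 is 1, so u = v.
With φ(0) = 0 this makes φ injective on all of ℤ/29ℤ, hence bijective (finite equal-size domain and codomain). In particular φ is surjective.
Since φ is surjective, we find the preimage of 26. The inverse of x ↦ x^9 on (ℤ/29ℤ)^× is x ↦ x^25, because 9·25 = 225 = 8·28 + 1 ≡ 1 (mod 28) and x^{28} = 1 for x ≠ 0 (Fermat). So φ⁻¹(26) = 26^25 mod 29.
Repeated squaring mod 29: 26^1 ≡ 26, 26^2 ≡ 26² = 676 ≡ 9, 26^4 ≡ 9² = 81 ≡ 23, 26^8 ≡ 23² = 529 ≡ 7, 26^16 ≡ 7² = 49 ≡ 20. Since 25 = 16 + 8 + 1, 26^25 ≡ 20·7·26: 20·7 = 140 ≡ 24, then 24·26 = 624 ≡ 15. So 26^25 ≡ 15 (mod 29).
Hence φ⁻¹(26) = 15.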